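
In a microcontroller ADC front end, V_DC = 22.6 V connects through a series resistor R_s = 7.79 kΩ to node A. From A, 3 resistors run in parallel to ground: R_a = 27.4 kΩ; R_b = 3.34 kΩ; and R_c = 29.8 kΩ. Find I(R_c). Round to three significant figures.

Parallel bank: R_p = 1/(1/27.4 + 1/3.34 + 1/29.8) = 2.707 kΩ.
Node voltage V_A = V_DC · R_p/(R_s + R_p) = 22.6 × 0.2579 = 5.828 V.
I(R_c) = V_A / R_c = 5.828/29.8 = 0.1956 mA.
(Check via current divider: I_total = 2.153 mA; share G_k/ΣG = 0.09083 → same result.)

I ≈ 0.196 mA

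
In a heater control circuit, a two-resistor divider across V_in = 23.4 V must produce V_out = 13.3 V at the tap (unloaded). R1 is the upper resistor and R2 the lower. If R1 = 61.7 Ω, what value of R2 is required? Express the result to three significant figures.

Required fraction k = V_out/V_in = 0.5684.
So R2 = R1 · V_out/(V_in − V_out) = 61.7 × 13.3/(23.4 − 13.3) = 61.7 × 1.317 = 81.25 Ω.

R2 ≈ 81.2 Ω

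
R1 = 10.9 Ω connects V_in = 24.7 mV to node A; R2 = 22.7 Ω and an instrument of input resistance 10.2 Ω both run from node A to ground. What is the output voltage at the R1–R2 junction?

V_out ≈ 9.69 mV

The load sits in parallel with R2, giving an effective lower resistance R2' = R2·R_L/(R2+R_L) = 7.038 Ω.
Voltage divider with the loaded lower leg: V_out = 24.7 × 7.038/(10.9 + 7.038) = 24.7 × 0.3923 = 9.691 mV.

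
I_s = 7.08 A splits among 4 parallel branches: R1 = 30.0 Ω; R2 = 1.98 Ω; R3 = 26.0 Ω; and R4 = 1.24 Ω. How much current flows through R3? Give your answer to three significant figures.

ΣG = 1/30.0 + 1/1.98 + 1/26.0 + 1/1.24 = 1.383.
By the current-divider rule, I = I_s · G_k/ΣG = 7.08 × 0.02780 = 0.1969 A.

I ≈ 0.197 A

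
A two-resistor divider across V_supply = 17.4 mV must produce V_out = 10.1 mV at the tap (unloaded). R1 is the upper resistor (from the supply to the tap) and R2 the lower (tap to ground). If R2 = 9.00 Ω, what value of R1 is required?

R1 ≈ 6.50 Ω

V_out/V_supply = R2/(R1+R2) = 0.5805.
So R1 = R2 · (V_supply/V_out − 1) = 9.00 × (17.4/10.1 − 1) = 9.00 × 0.7228 = 6.505 Ω.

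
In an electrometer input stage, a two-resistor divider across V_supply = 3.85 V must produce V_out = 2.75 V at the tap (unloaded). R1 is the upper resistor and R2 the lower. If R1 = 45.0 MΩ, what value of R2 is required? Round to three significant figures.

V_out/V_supply = R2/(R1+R2) = 0.7143.
R2 = R1 · 0.7143/(1 − 0.7143) = 112.5 MΩ.

R2 ≈ 112 MΩ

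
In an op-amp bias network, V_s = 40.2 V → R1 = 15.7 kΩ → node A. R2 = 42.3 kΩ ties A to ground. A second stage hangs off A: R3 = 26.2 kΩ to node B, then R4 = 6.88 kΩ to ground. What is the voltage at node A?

V_A ≈ 21.8 V

Looking into the second stage from A: R3 + R4 = 33.08 kΩ appears in parallel with R2.
R2 ‖ (R3+R4) = 18.56 kΩ.
V_A = 40.2 × 18.56/(15.7 + 18.56) = 21.78 V.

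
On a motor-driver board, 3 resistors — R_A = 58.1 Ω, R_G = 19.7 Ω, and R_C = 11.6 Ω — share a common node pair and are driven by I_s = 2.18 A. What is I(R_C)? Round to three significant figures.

ΣG = 1/58.1 + 1/19.7 + 1/11.6 = 0.1542.
Current divider: I(R_C) = I_s · G_k/ΣG = 2.18 × (0.08621/0.1542) = 2.18 × 0.5591 = 1.219 A.

I ≈ 1.22 A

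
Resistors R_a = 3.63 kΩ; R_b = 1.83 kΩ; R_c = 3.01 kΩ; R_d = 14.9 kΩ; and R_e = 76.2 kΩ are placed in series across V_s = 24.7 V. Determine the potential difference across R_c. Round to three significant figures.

Total series resistance ΣR = 3.63 + 1.83 + 3.01 + 14.9 + 76.2 = 99.57 kΩ.
V = V_s · R/ΣR = 24.7 × 0.03023 = 0.7467 V.

V ≈ 0.747 V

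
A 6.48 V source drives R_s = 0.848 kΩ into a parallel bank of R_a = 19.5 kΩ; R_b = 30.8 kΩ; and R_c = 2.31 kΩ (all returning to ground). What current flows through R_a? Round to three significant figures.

Equivalent of the parallel group: R_p = 1.936 kΩ.
V_A by voltage divider: V_A = 6.48 × 1.936/(0.848 + 1.936) = 4.506 V.
Branch current I = V_A/R_a = 4.506/19.5 = 0.2311 mA.

I ≈ 0.231 mA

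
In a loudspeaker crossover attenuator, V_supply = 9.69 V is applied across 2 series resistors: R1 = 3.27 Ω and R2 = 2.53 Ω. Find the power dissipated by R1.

The common current is I = 9.69/5.800 = 1.671 A.
V(R1) = I·R = 5.463 V; P = V·I = 5.463 × 1.671 = 9.127 W.

P ≈ 9.13 W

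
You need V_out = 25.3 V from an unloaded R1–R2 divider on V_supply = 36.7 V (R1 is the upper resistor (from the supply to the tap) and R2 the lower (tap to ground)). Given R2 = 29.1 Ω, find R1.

Required fraction k = V_out/V_supply = 0.6894.
So R1 = R2 · (V_supply/V_out − 1) = 29.1 × (36.7/25.3 − 1) = 29.1 × 0.4506 = 13.11 Ω.

R1 ≈ 13.1 Ω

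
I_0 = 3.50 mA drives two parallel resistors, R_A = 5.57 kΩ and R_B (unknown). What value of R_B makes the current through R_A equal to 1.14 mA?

R_B ≈ 2.69 kΩ

In a two-way split, I_A/I_0 = R_B/(R_A + R_B).
With f = 0.3257, R_B = R_A · f/(1−f) = 5.57 × 0.4831 = 2.691 kΩ.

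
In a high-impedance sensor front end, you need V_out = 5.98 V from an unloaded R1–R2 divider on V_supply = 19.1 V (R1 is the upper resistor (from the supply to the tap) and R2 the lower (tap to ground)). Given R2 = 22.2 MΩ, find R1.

V_out/V_supply = R2/(R1+R2) = 0.3131.
So R1 = R2 · (V_supply/V_out − 1) = 22.2 × (19.1/5.98 − 1) = 22.2 × 2.194 = 48.71 MΩ.

R1 ≈ 48.7 MΩ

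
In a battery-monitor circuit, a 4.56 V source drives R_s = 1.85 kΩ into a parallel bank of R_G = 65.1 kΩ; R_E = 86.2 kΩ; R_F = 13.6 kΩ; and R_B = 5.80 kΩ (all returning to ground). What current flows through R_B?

Combine the parallel branches: R_p = (1/65.1 + 1/86.2 + 1/13.6 + 1/5.80)⁻¹ = 3.664 kΩ.
Node voltage V_A = V_s · R_p/(R_s + R_p) = 4.56 × 0.6645 = 3.030 V.
I(R_B) = V_A / R_B = 3.030/5.80 = 0.5224 mA.

I ≈ 0.522 mA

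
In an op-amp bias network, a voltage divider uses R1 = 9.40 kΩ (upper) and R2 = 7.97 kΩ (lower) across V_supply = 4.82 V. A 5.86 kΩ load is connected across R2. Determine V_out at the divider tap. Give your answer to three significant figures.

V_out ≈ 1.27 V

The load sits in parallel with R2, giving an effective lower resistance R2' = R2·R_L/(R2+R_L) = 3.377 kΩ.
Now apply the divider: V_out = 4.82 × 0.2643 = 1.274 V.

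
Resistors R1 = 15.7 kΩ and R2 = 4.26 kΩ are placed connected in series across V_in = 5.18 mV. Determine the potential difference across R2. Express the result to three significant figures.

V ≈ 1.11 mV

Series total: ΣR = 15.7 + 4.26 = 19.96 kΩ.
V = V_in · R/ΣR = 5.18 × 0.2134 = 1.106 mV.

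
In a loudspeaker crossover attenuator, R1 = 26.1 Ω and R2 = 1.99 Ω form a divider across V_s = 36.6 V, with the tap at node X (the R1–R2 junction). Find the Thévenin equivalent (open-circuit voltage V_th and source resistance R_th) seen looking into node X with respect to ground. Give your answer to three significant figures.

Open-circuit (no load on X): V_th = V_s · R2/(R1 + R2) = 36.6 × 1.99/(26.10 + 1.99) = 2.593 V.
Looking into X with the source shorted: R_th = R1·R2/(R1+R2) = 26.10 × 1.99/28.09 = 1.849 Ω.

V_th ≈ 2.59 V, R_th ≈ 1.85 Ω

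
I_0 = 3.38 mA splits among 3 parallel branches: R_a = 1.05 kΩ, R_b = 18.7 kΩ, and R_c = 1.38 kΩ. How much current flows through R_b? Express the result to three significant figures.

I ≈ 0.104 mA

ΣG = 1/1.05 + 1/18.7 + 1/1.38 = 1.730.
Current divider: I(R_b) = I_0 · G_k/ΣG = 3.38 × (0.05348/1.730) = 3.38 × 0.03090 = 0.1044 mA.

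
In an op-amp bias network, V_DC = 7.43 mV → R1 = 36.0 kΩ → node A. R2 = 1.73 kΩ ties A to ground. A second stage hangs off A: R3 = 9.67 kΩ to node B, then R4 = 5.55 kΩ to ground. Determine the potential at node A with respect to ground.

Looking into the second stage from A: R3 + R4 = 15.22 kΩ appears in parallel with R2.
R2 ‖ (R3+R4) = 1.553 kΩ.
V_A = 7.43 × 1.553/(36.0 + 1.553) = 0.3073 mV.

V_A ≈ 0.307 mV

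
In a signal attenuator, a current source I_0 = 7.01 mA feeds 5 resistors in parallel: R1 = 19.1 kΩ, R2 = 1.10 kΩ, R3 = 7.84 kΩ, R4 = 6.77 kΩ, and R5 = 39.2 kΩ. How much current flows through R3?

Total conductance ΣG = 1/19.1 + 1/1.10 + 1/7.84 + 1/6.77 + 1/39.2 = 1.262 (units of 1/kΩ).
Current divider: I(R3) = I_0 · G_k/ΣG = 7.01 × (0.1276/1.262) = 7.01 × 0.1011 = 0.7084 mA.

I ≈ 0.708 mA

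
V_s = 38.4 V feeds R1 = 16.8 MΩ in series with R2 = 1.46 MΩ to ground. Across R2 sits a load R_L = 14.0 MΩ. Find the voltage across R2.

First combine the lower leg with the load: R2 ‖ R_L = 1.322 MΩ.
Now apply the divider: V_out = 38.4 × 0.07296 = 2.802 V.
(Unloaded it would be 3.07 V; the load pulls it down.)

V_out ≈ 2.80 V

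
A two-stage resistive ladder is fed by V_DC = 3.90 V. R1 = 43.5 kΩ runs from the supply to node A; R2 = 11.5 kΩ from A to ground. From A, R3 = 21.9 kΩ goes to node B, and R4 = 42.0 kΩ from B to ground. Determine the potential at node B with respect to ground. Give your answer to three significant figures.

The second stage (R3 + R4 = 63.90 kΩ) loads node A in parallel with R2.
Effective lower resistance at A: R2 ‖ 63.90 = 9.746 kΩ.
V_A = 3.90 × 9.746/(43.5 + 9.746) = 0.7138 V.
V_B = V_A × 0.6573 = 0.4692 V.

V_B ≈ 0.469 V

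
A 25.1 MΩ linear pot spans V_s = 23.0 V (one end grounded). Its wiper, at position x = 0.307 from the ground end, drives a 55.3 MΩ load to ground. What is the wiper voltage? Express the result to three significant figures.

V_out ≈ 6.44 V

Lower segment x·R_p = 7.706 MΩ; upper segment (1−x)·R_p = 17.39 MΩ.
Lower segment in parallel with the load: 7.706 ‖ 55.3 = 6.763 MΩ.
Then V_out = V_s · 6.763/(17.39 + 6.763) = 6.439 V.
(Unloaded: V_out = x·V_s = 7.06 V.)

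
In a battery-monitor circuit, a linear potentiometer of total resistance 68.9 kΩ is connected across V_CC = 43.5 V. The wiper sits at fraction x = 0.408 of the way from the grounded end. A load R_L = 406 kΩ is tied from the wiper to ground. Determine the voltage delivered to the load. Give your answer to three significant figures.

The pot divides into 40.79 kΩ above the wiper and 28.11 kΩ below.
Lower segment in parallel with the load: 28.11 ‖ 406 = 26.29 kΩ.
Loaded-divider output: V_out = 43.5 × 0.3919 = 17.05 V.

V_out ≈ 17.0 V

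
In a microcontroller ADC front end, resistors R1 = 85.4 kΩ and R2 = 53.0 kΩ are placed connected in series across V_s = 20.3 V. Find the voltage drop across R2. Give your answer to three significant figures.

ΣR = 85.4 + 53.0 = 138.4 kΩ.
By the voltage-divider rule, V = 20.3 × 53.00/138.4 = 7.774 V.

V ≈ 7.77 V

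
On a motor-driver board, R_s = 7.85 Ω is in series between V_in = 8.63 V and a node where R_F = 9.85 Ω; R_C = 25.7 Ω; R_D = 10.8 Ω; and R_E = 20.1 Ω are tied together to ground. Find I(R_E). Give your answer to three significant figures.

Parallel bank: R_p = 1/(1/9.85 + 1/25.7 + 1/10.8 + 1/20.1) = 3.536 Ω.
Node voltage V_A = V_in · R_p/(R_s + R_p) = 8.63 × 0.3106 = 2.680 V.
I(R_E) = V_A / R_E = 2.680/20.1 = 0.1333 A.
(Equivalently: I_total = 0.7579 A, then current-divider fraction G_k/ΣG = 0.1759.)

I ≈ 0.133 A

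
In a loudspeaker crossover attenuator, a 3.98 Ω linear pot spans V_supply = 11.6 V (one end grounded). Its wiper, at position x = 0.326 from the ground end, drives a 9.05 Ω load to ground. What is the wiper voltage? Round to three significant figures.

The pot divides into 2.683 Ω above the wiper and 1.297 Ω below.
Lower segment in parallel with the load: 1.297 ‖ 9.05 = 1.135 Ω.
Loaded-divider output: V_out = 11.6 × 0.2973 = 3.448 V.

V_out ≈ 3.45 V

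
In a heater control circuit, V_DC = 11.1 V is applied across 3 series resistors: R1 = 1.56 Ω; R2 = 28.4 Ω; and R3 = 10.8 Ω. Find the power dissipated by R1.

P ≈ 0.116 W

Series current I = V_DC/ΣR = 11.1/40.76 = 0.2723 A.
V(R1) = I·R = 0.4248 V; P = V·I = 0.4248 × 0.2723 = 0.1157 W.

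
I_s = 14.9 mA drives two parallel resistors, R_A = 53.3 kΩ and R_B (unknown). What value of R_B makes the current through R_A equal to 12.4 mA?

R_B ≈ 264 kΩ

Two-branch current divider: I_A = I_s · R_B/(R_A + R_B).
With f = 0.8322, R_B = R_A · f/(1−f) = 53.3 × 4.960 = 264.4 kΩ.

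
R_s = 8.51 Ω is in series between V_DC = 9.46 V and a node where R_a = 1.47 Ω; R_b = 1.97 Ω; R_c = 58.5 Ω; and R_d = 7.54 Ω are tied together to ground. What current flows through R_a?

I ≈ 0.520 A

Combine the parallel branches: R_p = (1/1.47 + 1/1.97 + 1/58.5 + 1/7.54)⁻¹ = 0.7476 Ω.
V_A by voltage divider: V_A = 9.46 × 0.7476/(8.51 + 0.7476) = 0.7639 V.
I(R_a) = V_A / R_a = 0.7639/1.47 = 0.5197 A.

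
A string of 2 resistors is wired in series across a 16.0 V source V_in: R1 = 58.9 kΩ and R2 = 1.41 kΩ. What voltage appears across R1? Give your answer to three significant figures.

V ≈ 15.6 V

Total series resistance ΣR = 58.9 + 1.41 = 60.31 kΩ.
Voltage divider: V = V_in · (58.90 / 60.31) = 16.0 × 0.9766 = 15.63 V.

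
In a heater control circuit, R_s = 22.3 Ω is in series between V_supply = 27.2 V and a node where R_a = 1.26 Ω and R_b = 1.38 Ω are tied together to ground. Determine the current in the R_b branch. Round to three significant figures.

Parallel bank: R_p = 1/(1/1.26 + 1/1.38) = 0.6586 Ω.
V_A by voltage divider: V_A = 27.2 × 0.6586/(22.3 + 0.6586) = 0.7803 V.
I(R_b) = V_A / R_b = 0.7803/1.38 = 0.5654 A.
(Equivalently: I_total = 1.185 A, then current-divider fraction G_k/ΣG = 0.4773.)

I ≈ 0.565 A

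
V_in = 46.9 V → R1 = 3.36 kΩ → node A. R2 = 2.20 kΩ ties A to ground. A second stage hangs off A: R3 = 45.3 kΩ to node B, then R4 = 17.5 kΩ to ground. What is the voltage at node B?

Node A sees R2 in parallel with the series input of stage 2, R3 + R4 = 62.80 kΩ.
Effective lower resistance at A: R2 ‖ 62.80 = 2.126 kΩ.
First divider: V_A = V_in · 2.126/(3.36 + 2.126) = 18.17 V.
V_B = V_A × 0.2787 = 5.064 V.

V_B ≈ 5.06 V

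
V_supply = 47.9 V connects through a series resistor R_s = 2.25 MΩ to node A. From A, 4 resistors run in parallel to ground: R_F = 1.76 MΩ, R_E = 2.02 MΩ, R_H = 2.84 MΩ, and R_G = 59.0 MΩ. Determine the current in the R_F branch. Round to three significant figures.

I ≈ 6.45 µA

Parallel bank: R_p = 1/(1/1.76 + 1/2.02 + 1/2.84 + 1/59.0) = 0.6982 MΩ.
V_A by voltage divider: V_A = 47.9 × 0.6982/(2.25 + 0.6982) = 11.34 V.
I(R_F) = V_A / R_F = 11.34/1.76 = 6.445 µA.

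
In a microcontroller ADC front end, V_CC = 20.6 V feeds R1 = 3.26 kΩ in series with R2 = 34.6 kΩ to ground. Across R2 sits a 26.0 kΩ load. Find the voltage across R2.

V_out ≈ 16.9 V

The load sits in parallel with R2, giving an effective lower resistance R2' = R2·R_L/(R2+R_L) = 14.84 kΩ.
Then V_out = V_CC · R2'/(R1 + R2') = 20.6 × 14.84/18.10 = 16.89 V.
(Unloaded it would be 18.8 V; the load pulls it down.)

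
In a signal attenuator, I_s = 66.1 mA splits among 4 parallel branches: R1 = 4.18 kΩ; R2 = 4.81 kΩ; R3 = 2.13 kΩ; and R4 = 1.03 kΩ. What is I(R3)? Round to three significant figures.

I ≈ 16.4 mA

Conductances: ΣG = 1/4.18 + 1/4.81 + 1/2.13 + 1/1.03 = 1.887 (1/kΩ).
R3 takes the fraction G_k/ΣG = 0.4695/1.887 = 0.2487, so I = 66.1 × 0.2487 = 16.44 mA.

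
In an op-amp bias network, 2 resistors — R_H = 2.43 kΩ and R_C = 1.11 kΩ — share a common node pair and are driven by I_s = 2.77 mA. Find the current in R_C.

I ≈ 1.90 mA

Two-branch current divider: I_k = I_s · R_other/(R_1 + R_2).
So I = 2.77 × 2.43/3.540 = 1.901 mA.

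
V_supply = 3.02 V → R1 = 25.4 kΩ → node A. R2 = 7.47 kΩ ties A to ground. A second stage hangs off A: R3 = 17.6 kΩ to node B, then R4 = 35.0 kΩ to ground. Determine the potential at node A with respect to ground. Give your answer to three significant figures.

V_A ≈ 0.618 V

The second stage (R3 + R4 = 52.60 kΩ) loads node A in parallel with R2.
Effective lower resistance at A: R2 ‖ 52.60 = 6.541 kΩ.
First divider: V_A = V_supply · 6.541/(25.4 + 6.541) = 0.6185 V.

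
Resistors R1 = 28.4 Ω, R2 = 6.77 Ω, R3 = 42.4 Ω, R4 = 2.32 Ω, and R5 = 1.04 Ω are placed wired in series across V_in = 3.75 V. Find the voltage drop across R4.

V ≈ 0.108 V

ΣR = 28.4 + 6.77 + 42.4 + 2.32 + 1.04 = 80.93 Ω.
By the voltage-divider rule, V = 3.75 × 2.320/80.93 = 0.1075 V.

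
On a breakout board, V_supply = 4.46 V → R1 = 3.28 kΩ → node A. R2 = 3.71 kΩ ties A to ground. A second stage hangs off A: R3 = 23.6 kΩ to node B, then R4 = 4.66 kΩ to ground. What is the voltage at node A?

V_A ≈ 2.23 V

The second stage (R3 + R4 = 28.26 kΩ) loads node A in parallel with R2.
R2 ‖ (R3+R4) = 3.279 kΩ.
V_A = 4.46 × 3.279/(3.28 + 3.279) = 2.230 V.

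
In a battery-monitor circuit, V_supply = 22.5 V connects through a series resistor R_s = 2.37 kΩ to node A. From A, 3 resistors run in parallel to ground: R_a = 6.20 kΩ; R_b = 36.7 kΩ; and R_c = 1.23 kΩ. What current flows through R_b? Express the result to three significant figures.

Equivalent of the parallel group: R_p = 0.9985 kΩ.
V_A by voltage divider: V_A = 22.5 × 0.9985/(2.37 + 0.9985) = 6.669 V.
I(R_b) = V_A / R_b = 6.669/36.7 = 0.1817 mA.
(Check via current divider: I_total = 6.680 mA; share G_k/ΣG = 0.02721 → same result.)

I ≈ 0.182 mA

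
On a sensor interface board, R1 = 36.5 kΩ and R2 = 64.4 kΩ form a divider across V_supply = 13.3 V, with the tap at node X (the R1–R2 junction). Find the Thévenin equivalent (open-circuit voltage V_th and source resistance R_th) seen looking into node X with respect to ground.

Open-circuit (no load on X): V_th = V_supply · R2/(R1 + R2) = 13.3 × 64.4/(36.50 + 64.4) = 8.489 V.
With V_supply suppressed (replaced by a short), R_th = R1 ‖ R2 = (36.50 × 64.4)/(36.50 + 64.4) = 23.30 kΩ.

V_th ≈ 8.49 V, R_th ≈ 23.3 kΩ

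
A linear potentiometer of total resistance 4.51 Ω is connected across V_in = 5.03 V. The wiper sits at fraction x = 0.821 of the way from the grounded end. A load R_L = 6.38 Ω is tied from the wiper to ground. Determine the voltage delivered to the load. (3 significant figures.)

V_out ≈ 3.74 V

Split the track: R_lower = x·R_p = 3.703 Ω, R_upper = (1−x)·R_p = 0.8073 Ω.
R_L loads the lower segment: effective lower R = 2.343 Ω.
Then V_out = V_in · 2.343/(0.8073 + 2.343) = 3.741 V.
(Unloaded: V_out = x·V_in = 4.13 V.)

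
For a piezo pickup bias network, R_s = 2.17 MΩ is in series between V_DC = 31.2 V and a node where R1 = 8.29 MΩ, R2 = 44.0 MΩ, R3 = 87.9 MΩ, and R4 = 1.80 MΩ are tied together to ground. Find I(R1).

I ≈ 1.48 µA

Parallel bank: R_p = 1/(1/8.29 + 1/44.0 + 1/87.9 + 1/1.80) = 1.408 MΩ.
V_A by voltage divider: V_A = 31.2 × 1.408/(2.17 + 1.408) = 12.28 V.
I(R1) = V_A / R1 = 12.28/8.29 = 1.481 µA.
(Check via current divider: I_total = 8.720 µA; share G_k/ΣG = 0.1698 → same result.)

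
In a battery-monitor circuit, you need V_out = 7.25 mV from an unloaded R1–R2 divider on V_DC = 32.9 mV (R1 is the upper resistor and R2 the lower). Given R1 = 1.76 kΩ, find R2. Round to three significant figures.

R2 ≈ 0.497 kΩ

The divider ratio is R2/(R1+R2) = 7.25/32.9 = 0.2204.
R2 = R1 · 0.2204/(1 − 0.2204) = 0.4975 kΩ.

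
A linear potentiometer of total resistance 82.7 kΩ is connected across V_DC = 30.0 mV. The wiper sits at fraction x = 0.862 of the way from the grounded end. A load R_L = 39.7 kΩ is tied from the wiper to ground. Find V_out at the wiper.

V_out ≈ 20.7 mV

Lower segment x·R_p = 71.29 kΩ; upper segment (1−x)·R_p = 11.41 kΩ.
R_L loads the lower segment: effective lower R = 25.50 kΩ.
V_out = 30.0 × 25.50/(11.41 + 25.50) = 20.72 mV.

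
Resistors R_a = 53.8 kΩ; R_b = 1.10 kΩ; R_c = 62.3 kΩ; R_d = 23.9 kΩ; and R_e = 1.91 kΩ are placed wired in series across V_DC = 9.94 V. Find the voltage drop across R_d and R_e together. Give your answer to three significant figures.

V ≈ 1.79 V

ΣR = 53.8 + 1.10 + 62.3 + 23.9 + 1.91 = 143.0 kΩ.
R_{R_d..R_e} = 23.9 + 1.91 = 25.81 kΩ.
By the voltage-divider rule, V = 9.94 × 25.81/143.0 = 1.794 V.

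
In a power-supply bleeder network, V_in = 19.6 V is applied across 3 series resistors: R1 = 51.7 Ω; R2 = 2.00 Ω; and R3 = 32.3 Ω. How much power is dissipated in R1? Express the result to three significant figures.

P ≈ 2.69 W

ΣR = 86.00 Ω → I = 19.6/86.00 = 0.2279 A.
P(R1) = I²·R1 = (0.2279)² × 51.7 = 2.685 W.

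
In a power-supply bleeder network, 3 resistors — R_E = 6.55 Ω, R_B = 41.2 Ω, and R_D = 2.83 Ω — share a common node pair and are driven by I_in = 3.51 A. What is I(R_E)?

I ≈ 1.01 A

ΣG = 1/6.55 + 1/41.2 + 1/2.83 = 0.5303.
R_E takes the fraction G_k/ΣG = 0.1527/0.5303 = 0.2879, so I = 3.51 × 0.2879 = 1.011 A.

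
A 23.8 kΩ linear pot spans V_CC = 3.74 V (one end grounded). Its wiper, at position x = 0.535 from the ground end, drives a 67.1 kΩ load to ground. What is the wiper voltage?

V_out ≈ 1.84 V

Split the track: R_lower = x·R_p = 12.73 kΩ, R_upper = (1−x)·R_p = 11.07 kΩ.
(x·R_p) ‖ R_L = 10.70 kΩ.
Then V_out = V_CC · 10.70/(11.07 + 10.70) = 1.839 V.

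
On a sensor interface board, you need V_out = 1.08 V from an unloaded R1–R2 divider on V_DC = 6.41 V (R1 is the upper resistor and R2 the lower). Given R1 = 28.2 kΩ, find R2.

R2 ≈ 5.71 kΩ

The divider ratio is R2/(R1+R2) = 1.08/6.41 = 0.1685.
So R2 = R1 · V_out/(V_DC − V_out) = 28.2 × 1.08/(6.41 − 1.08) = 28.2 × 0.2026 = 5.714 kΩ.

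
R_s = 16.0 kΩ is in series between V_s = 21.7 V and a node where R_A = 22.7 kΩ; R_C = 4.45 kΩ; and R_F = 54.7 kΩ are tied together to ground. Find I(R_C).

Combine the parallel branches: R_p = (1/22.7 + 1/4.45 + 1/54.7)⁻¹ = 3.484 kΩ.
V_A = 21.7 × 3.484/19.48 = 3.880 V.
Branch current I = V_A/R_C = 3.880/4.45 = 0.8719 mA.

I ≈ 0.872 mA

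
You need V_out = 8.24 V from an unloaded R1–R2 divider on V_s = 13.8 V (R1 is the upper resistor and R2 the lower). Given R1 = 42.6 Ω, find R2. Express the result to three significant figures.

Required fraction k = V_out/V_s = 0.5971.
Rearranging, R2 = R1·k/(1−k) = 42.6 × 1.482 = 63.13 Ω.

R2 ≈ 63.1 Ω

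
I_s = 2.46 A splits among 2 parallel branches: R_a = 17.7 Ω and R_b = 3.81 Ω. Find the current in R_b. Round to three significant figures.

I ≈ 2.02 A

For two parallel branches, I_k = I_s · (other R)/(sum of R).
So I = 2.46 × 17.7/21.51 = 2.024 A.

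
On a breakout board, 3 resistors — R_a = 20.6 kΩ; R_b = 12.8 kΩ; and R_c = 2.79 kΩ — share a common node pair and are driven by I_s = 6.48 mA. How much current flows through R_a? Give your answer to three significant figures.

Conductances: ΣG = 1/20.6 + 1/12.8 + 1/2.79 = 0.4851 (1/kΩ).
R_a takes the fraction G_k/ΣG = 0.04854/0.4851 = 0.1001, so I = 6.48 × 0.1001 = 0.6485 mA.

I ≈ 0.648 mA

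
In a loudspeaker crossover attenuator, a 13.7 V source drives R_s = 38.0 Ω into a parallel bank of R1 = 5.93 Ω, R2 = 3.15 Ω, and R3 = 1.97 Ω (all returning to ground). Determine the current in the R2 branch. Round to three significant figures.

I ≈ 0.112 A

Equivalent of the parallel group: R_p = 1.006 Ω.
V_A by voltage divider: V_A = 13.7 × 1.006/(38.0 + 1.006) = 0.3534 V.
Branch current I = V_A/R2 = 0.3534/3.15 = 0.1122 A.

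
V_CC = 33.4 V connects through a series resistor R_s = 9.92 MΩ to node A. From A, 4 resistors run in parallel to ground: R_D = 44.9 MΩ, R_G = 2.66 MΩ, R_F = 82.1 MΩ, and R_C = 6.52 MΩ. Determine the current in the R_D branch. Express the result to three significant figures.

I ≈ 0.113 µA

Equivalent of the parallel group: R_p = 1.774 MΩ.
Node voltage V_A = V_CC · R_p/(R_s + R_p) = 33.4 × 0.1517 = 5.066 V.
I(R_D) = V_A / R_D = 5.066/44.9 = 0.1128 µA.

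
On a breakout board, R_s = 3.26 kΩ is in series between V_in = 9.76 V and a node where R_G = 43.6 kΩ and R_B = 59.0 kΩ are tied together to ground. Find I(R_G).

I ≈ 0.198 mA

Equivalent of the parallel group: R_p = 25.07 kΩ.
Node voltage V_A = V_in · R_p/(R_s + R_p) = 9.76 × 0.8849 = 8.637 V.
I(R_G) = V_A / R_G = 8.637/43.6 = 0.1981 mA.
(Equivalently: I_total = 0.3445 mA, then current-divider fraction G_k/ΣG = 0.5750.)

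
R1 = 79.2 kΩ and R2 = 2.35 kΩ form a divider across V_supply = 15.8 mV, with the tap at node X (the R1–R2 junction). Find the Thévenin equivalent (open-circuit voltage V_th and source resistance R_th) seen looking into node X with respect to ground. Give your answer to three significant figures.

With X open, the divider is unloaded: V_th = 15.8 × 2.35/81.55 = 0.4553 mV.
With V_supply suppressed (replaced by a short), R_th = R1 ‖ R2 = (79.20 × 2.35)/(79.20 + 2.35) = 2.282 kΩ.

V_th ≈ 0.455 mV, R_th ≈ 2.28 kΩ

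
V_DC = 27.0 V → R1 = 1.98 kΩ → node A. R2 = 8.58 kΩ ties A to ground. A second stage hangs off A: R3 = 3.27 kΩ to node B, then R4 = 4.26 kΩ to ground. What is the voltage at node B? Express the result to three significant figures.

Looking into the second stage from A: R3 + R4 = 7.530 kΩ appears in parallel with R2.
Effective lower resistance at A: R2 ‖ 7.530 = 4.010 kΩ.
So V_A = 27.0 × 0.6695 = 18.08 V.
Then the unloaded second divider: V_B = V_A × R4/(R3+R4) = 18.08 × 0.5657 = 10.23 V.

V_B ≈ 10.2 V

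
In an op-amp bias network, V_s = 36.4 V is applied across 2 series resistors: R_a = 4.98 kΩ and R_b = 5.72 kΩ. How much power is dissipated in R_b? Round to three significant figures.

ΣR = 10.70 kΩ → I = 36.4/10.70 = 3.402 mA.
P(R_b) = I²·R_b = (3.402)² × 5.72 = 66.20 mW.

P ≈ 66.2 mW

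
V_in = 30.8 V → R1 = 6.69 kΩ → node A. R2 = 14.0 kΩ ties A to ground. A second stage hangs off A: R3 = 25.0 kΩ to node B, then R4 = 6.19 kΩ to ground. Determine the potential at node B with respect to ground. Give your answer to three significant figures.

The second stage (R3 + R4 = 31.19 kΩ) loads node A in parallel with R2.
Effective lower resistance at A: R2 ‖ 31.19 = 9.663 kΩ.
So V_A = 30.8 × 0.5909 = 18.20 V.
V_B = V_A × 0.1985 = 3.612 V.

V_B ≈ 3.61 V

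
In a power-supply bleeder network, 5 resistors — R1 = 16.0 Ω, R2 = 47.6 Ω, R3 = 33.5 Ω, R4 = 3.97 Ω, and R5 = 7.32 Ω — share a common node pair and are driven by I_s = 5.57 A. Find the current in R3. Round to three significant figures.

I ≈ 0.331 A

Conductances: ΣG = 1/16.0 + 1/47.6 + 1/33.5 + 1/3.97 + 1/7.32 = 0.5019 (1/Ω).
Current divider: I(R3) = I_s · G_k/ΣG = 5.57 × (0.02985/0.5019) = 5.57 × 0.05948 = 0.3313 A.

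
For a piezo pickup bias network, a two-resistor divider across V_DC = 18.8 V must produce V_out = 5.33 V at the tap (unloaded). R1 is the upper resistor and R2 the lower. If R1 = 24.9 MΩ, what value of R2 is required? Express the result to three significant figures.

V_out/V_DC = R2/(R1+R2) = 0.2835.
R2 = R1 · 0.2835/(1 − 0.2835) = 9.853 MΩ.

R2 ≈ 9.85 MΩ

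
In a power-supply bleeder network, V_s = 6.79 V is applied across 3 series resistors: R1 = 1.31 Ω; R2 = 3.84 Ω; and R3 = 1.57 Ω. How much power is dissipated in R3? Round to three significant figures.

P ≈ 1.60 W

The common current is I = 6.79/6.720 = 1.010 A.
P = I²R = 1.021 × 1.57 = 1.603 W.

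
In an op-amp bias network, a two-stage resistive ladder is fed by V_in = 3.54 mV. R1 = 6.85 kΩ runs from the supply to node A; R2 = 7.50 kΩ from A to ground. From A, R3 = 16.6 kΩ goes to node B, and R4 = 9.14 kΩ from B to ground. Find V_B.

V_B ≈ 0.577 mV

Node A sees R2 in parallel with the series input of stage 2, R3 + R4 = 25.74 kΩ.
Effective lower resistance at A: R2 ‖ 25.74 = 5.808 kΩ.
First divider: V_A = V_in · 5.808/(6.85 + 5.808) = 1.624 mV.
Then the unloaded second divider: V_B = V_A × R4/(R3+R4) = 1.624 × 0.3551 = 0.5768 mV.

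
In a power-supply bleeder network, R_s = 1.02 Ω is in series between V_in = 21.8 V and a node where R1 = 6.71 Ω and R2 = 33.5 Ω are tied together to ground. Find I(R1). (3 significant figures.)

Parallel bank: R_p = 1/(1/6.71 + 1/33.5) = 5.590 Ω.
V_A = 21.8 × 5.590/6.610 = 18.44 V.
I(R1) = V_A / R1 = 18.44/6.71 = 2.748 A.

I ≈ 2.75 A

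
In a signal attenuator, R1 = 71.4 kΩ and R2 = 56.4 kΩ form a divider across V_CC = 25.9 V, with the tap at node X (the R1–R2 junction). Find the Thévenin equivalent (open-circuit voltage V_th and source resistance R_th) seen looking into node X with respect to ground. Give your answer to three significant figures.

With X open, the divider is unloaded: V_th = 25.9 × 56.4/127.8 = 11.43 V.
Looking into X with the source shorted: R_th = R1·R2/(R1+R2) = 71.40 × 56.4/127.8 = 31.51 kΩ.

V_th ≈ 11.4 V, R_th ≈ 31.5 kΩ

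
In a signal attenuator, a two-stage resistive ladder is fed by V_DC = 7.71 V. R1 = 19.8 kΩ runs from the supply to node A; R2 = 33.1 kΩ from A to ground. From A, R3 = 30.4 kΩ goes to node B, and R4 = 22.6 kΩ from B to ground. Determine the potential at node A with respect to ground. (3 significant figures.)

V_A ≈ 3.91 V

The second stage (R3 + R4 = 53.00 kΩ) loads node A in parallel with R2.
Effective lower resistance at A: R2 ‖ 53.00 = 20.38 kΩ.
V_A = 7.71 × 20.38/(19.8 + 20.38) = 3.910 V.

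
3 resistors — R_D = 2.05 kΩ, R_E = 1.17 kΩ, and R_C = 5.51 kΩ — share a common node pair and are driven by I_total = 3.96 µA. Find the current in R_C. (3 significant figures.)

Total conductance ΣG = 1/2.05 + 1/1.17 + 1/5.51 = 1.524 (units of 1/kΩ).
R_C takes the fraction G_k/ΣG = 0.1815/1.524 = 0.1191, so I = 3.96 × 0.1191 = 0.4716 µA.

I ≈ 0.472 µA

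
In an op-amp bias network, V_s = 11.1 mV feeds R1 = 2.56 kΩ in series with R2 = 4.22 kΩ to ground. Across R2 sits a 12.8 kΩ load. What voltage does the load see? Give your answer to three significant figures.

V_out ≈ 6.14 mV

The load sits in parallel with R2, giving an effective lower resistance R2' = R2·R_L/(R2+R_L) = 3.174 kΩ.
Then V_out = V_s · R2'/(R1 + R2') = 11.1 × 3.174/5.734 = 6.144 mV.
(Unloaded it would be 6.91 mV; the load pulls it down.)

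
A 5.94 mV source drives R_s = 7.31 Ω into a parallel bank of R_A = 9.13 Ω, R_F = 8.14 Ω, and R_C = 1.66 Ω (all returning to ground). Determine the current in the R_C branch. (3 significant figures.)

I ≈ 0.504 mA

Parallel bank: R_p = 1/(1/9.13 + 1/8.14 + 1/1.66) = 1.198 Ω.
V_A by voltage divider: V_A = 5.94 × 1.198/(7.31 + 1.198) = 0.8363 mV.
Branch current I = V_A/R_C = 0.8363/1.66 = 0.5038 mA.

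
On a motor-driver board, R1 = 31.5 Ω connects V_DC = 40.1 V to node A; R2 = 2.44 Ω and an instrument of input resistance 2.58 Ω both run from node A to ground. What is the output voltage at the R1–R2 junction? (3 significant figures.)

First combine the lower leg with the load: R2 ‖ R_L = 1.254 Ω.
Now apply the divider: V_out = 40.1 × 0.03829 = 1.535 V.

V_out ≈ 1.54 V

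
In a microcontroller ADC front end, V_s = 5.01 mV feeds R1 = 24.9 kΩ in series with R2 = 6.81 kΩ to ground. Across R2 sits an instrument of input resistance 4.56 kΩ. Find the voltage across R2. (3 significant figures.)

V_out ≈ 0.495 mV

The load sits in parallel with R2, giving an effective lower resistance R2' = R2·R_L/(R2+R_L) = 2.731 kΩ.
Voltage divider with the loaded lower leg: V_out = 5.01 × 2.731/(24.9 + 2.731) = 5.01 × 0.09884 = 0.4952 mV.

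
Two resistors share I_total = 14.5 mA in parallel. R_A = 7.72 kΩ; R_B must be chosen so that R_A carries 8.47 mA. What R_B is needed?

R_B ≈ 10.8 kΩ

The fraction through R_A equals R_B/(R_A+R_B).
8.47/14.5 = R_B/(R_A + R_B) → R_B = R_A · (0.5841)/(1 − 0.5841) = 7.72 × 1.405 = 10.84 kΩ.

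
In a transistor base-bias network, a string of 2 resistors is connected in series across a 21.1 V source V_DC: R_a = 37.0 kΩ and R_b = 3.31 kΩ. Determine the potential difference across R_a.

V ≈ 19.4 V

Series total: ΣR = 37.0 + 3.31 = 40.31 kΩ.
By the voltage-divider rule, V = 21.1 × 37.00/40.31 = 19.37 V.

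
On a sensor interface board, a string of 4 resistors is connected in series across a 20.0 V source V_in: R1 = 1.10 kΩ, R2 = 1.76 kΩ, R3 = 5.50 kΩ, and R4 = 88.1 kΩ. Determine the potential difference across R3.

V ≈ 1.14 V

ΣR = 1.10 + 1.76 + 5.50 + 88.1 = 96.46 kΩ.
V = V_in · R/ΣR = 20.0 × 0.05702 = 1.140 V.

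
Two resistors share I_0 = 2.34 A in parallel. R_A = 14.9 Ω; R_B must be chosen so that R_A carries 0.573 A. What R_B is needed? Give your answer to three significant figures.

R_B ≈ 4.83 Ω

The fraction through R_A equals R_B/(R_A+R_B).
0.573/2.34 = R_B/(R_A + R_B) → R_B = R_A · (0.2449)/(1 − 0.2449) = 14.9 × 0.3243 = 4.832 Ω.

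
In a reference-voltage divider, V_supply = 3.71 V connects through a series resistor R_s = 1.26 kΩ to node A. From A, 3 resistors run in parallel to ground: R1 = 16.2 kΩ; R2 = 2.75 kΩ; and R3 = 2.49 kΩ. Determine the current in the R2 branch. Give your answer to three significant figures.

I ≈ 0.661 mA

Parallel bank: R_p = 1/(1/16.2 + 1/2.75 + 1/2.49) = 1.209 kΩ.
Node voltage V_A = V_supply · R_p/(R_s + R_p) = 3.71 × 0.4897 = 1.817 V.
Branch current I = V_A/R2 = 1.817/2.75 = 0.6607 mA.
(Equivalently: I_total = 1.502 mA, then current-divider fraction G_k/ΣG = 0.4397.)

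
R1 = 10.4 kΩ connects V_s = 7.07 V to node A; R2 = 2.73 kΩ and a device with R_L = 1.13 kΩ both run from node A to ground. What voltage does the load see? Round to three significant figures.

R2 ‖ R_L = (2.73 × 1.13)/(2.73 + 1.13) = 0.7992 kΩ.
Then V_out = V_s · R2'/(R1 + R2') = 7.07 × 0.7992/11.20 = 0.5045 V.
(Unloaded it would be 1.47 V; the load pulls it down.)

V_out ≈ 0.505 V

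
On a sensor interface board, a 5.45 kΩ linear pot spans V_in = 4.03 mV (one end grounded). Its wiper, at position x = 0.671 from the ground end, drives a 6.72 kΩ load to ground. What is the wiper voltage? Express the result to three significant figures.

V_out ≈ 2.29 mV

The pot divides into 1.793 kΩ above the wiper and 3.657 kΩ below.
Lower segment in parallel with the load: 3.657 ‖ 6.72 = 2.368 kΩ.
V_out = 4.03 × 2.368/(1.793 + 2.368) = 2.294 mV.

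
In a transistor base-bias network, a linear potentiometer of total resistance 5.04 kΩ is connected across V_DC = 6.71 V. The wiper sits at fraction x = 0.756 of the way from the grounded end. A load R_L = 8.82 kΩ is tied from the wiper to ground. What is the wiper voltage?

V_out ≈ 4.59 V

The pot divides into 1.230 kΩ above the wiper and 3.810 kΩ below.
Lower segment in parallel with the load: 3.810 ‖ 8.82 = 2.661 kΩ.
Loaded-divider output: V_out = 6.71 × 0.6839 = 4.589 V.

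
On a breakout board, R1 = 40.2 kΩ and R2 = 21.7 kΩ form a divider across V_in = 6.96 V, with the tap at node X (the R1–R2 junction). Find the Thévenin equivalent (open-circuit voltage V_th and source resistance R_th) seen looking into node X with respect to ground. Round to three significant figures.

V_th is the unloaded tap voltage: V_in · R2/(R1+R2) = 6.96 × 0.3506 = 2.440 V.
With V_in suppressed (replaced by a short), R_th = R1 ‖ R2 = (40.20 × 21.7)/(40.20 + 21.7) = 14.09 kΩ.

V_th ≈ 2.44 V, R_th ≈ 14.1 kΩ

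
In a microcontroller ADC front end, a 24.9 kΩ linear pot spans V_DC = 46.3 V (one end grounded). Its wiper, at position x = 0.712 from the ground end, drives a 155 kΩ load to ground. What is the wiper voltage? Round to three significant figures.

Lower segment x·R_p = 17.73 kΩ; upper segment (1−x)·R_p = 7.171 kΩ.
Lower segment in parallel with the load: 17.73 ‖ 155 = 15.91 kΩ.
Then V_out = V_DC · 15.91/(7.171 + 15.91) = 31.91 V.
(Unloaded: V_out = x·V_DC = 33.0 V.)

V_out ≈ 31.9 V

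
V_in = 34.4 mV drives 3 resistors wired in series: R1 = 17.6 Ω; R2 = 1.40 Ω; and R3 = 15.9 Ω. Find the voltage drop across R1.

Series total: ΣR = 17.6 + 1.40 + 15.9 = 34.90 Ω.
V = V_in · R/ΣR = 34.4 × 0.5043 = 17.35 mV.

V ≈ 17.3 mV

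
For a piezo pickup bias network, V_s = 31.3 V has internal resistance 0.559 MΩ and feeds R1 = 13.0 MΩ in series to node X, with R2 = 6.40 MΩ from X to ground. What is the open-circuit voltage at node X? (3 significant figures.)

R1' = 0.559 + 13.0 = 13.56 MΩ (source resistance + R1).
V_th is the unloaded tap voltage: V_s · R2/(R1'+R2) = 31.3 × 0.3207 = 10.04 V.

V_th ≈ 10.0 V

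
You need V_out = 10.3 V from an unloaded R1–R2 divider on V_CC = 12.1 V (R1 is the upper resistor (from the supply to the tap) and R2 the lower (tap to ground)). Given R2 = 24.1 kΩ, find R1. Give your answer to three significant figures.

The divider ratio is R2/(R1+R2) = 10.3/12.1 = 0.8512.
Rearranging, R1 = R2·(1−k)/k = 24.1 × 0.1748 = 4.212 kΩ.

R1 ≈ 4.21 kΩ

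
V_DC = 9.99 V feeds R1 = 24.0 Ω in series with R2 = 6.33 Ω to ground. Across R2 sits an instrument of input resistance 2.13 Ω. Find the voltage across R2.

The load sits in parallel with R2, giving an effective lower resistance R2' = R2·R_L/(R2+R_L) = 1.594 Ω.
Voltage divider with the loaded lower leg: V_out = 9.99 × 1.594/(24.0 + 1.594) = 9.99 × 0.06227 = 0.6221 V.
(Unloaded it would be 2.08 V; the load pulls it down.)

V_out ≈ 0.622 V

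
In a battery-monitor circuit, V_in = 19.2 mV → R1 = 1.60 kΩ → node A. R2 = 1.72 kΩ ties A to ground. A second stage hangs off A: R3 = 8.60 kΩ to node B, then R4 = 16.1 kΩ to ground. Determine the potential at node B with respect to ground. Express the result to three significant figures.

The second stage (R3 + R4 = 24.70 kΩ) loads node A in parallel with R2.
Effective lower resistance at A: R2 ‖ 24.70 = 1.608 kΩ.
So V_A = 19.2 × 0.5013 = 9.624 mV.
Stage 2 is unloaded, so V_B = V_A · R4/(R3+R4) = 9.624 × 16.1/24.70 = 6.273 mV.

V_B ≈ 6.27 mV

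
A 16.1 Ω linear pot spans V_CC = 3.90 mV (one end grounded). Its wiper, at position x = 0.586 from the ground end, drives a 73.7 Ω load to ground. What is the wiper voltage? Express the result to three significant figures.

The pot divides into 6.665 Ω above the wiper and 9.435 Ω below.
R_L loads the lower segment: effective lower R = 8.364 Ω.
V_out = 3.90 × 8.364/(6.665 + 8.364) = 2.170 mV.

V_out ≈ 2.17 mV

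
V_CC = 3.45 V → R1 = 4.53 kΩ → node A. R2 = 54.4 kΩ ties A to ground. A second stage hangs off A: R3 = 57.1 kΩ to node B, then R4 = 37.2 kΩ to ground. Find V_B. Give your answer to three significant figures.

Node A sees R2 in parallel with the series input of stage 2, R3 + R4 = 94.30 kΩ.
Effective lower resistance at A: R2 ‖ 94.30 = 34.50 kΩ.
So V_A = 3.45 × 0.8839 = 3.050 V.
Then the unloaded second divider: V_B = V_A × R4/(R3+R4) = 3.050 × 0.3945 = 1.203 V.

V_B ≈ 1.20 V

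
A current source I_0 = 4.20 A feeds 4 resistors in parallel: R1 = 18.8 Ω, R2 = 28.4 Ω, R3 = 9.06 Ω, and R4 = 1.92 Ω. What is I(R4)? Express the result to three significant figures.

ΣG = 1/18.8 + 1/28.4 + 1/9.06 + 1/1.92 = 0.7196.
By the current-divider rule, I = I_0 · G_k/ΣG = 4.20 × 0.7238 = 3.040 A.

I ≈ 3.04 A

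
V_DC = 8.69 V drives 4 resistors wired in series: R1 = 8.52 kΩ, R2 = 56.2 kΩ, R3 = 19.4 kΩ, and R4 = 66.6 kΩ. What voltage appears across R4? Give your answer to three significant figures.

ΣR = 8.52 + 56.2 + 19.4 + 66.6 = 150.7 kΩ.
V = V_DC · R/ΣR = 8.69 × 0.4419 = 3.840 V.

V ≈ 3.84 V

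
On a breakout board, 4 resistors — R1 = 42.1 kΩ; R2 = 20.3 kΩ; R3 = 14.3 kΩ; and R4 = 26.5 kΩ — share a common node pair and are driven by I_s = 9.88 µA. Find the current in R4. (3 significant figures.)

Total conductance ΣG = 1/42.1 + 1/20.3 + 1/14.3 + 1/26.5 = 0.1807 (units of 1/kΩ).
Current divider: I(R4) = I_s · G_k/ΣG = 9.88 × (0.03774/0.1807) = 9.88 × 0.2089 = 2.063 µA.

I ≈ 2.06 µA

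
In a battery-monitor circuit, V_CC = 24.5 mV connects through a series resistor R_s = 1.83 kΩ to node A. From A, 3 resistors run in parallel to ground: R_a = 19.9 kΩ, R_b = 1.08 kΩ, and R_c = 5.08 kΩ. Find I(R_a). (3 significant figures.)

I ≈ 0.391 µA

Equivalent of the parallel group: R_p = 0.8525 kΩ.
V_A by voltage divider: V_A = 24.5 × 0.8525/(1.83 + 0.8525) = 7.786 mV.
Branch current I = V_A/R_a = 7.786/19.9 = 0.3913 µA.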